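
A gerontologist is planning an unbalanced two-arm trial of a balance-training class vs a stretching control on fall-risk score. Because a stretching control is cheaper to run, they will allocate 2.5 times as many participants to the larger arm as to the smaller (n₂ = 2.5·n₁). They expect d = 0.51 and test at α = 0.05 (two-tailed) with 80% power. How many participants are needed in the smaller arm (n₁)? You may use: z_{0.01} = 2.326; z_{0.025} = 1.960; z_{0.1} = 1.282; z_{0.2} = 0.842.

n₁ = 43

With allocation ratio k = n₂/n₁ = 2.5, Var(x̄₁−x̄₂) = σ²(1/n₁ + 1/(k·n₁)) = σ²·(k+1)/(k·n₁).
So n₁ = (1 + 1/k)·((z_{α/2} + z_β)/d)² = 1.400 × (2.802/0.51)².
n₁ = 1.400 × 30.19 = 42.3.
Round up: n₁ = 43, giving n₂ = ⌈2.5 × 43⌉ = ⌈107.5⌉ = 108.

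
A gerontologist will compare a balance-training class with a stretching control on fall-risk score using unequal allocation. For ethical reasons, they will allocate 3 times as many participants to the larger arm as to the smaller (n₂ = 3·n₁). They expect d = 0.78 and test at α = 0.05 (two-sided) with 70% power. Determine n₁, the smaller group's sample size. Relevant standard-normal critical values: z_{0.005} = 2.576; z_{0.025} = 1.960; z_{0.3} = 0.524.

n₁ = 14

With allocation ratio k = n₂/n₁ = 3, Var(x̄₁−x̄₂) = σ²(1/n₁ + 1/(k·n₁)) = σ²·(k+1)/(k·n₁).
So n₁ = (1 + 1/k)·((z_{α/2} + z_β)/d)² = 1.333 × (2.484/0.78)².
n₁ = 1.333 × 10.14 = 13.5.
Round up: n₁ = 14, giving n₂ = 3 × 14 = 42.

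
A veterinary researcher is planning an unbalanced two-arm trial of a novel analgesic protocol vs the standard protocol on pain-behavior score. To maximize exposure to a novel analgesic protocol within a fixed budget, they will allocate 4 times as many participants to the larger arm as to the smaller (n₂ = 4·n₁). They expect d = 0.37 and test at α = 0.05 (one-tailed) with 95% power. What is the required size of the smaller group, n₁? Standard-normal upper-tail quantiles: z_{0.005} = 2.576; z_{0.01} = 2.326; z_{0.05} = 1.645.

With allocation ratio k = n₂/n₁ = 4, Var(x̄₁−x̄₂) = σ²(1/n₁ + 1/(k·n₁)) = σ²·(k+1)/(k·n₁).
So n₁ = (1 + 1/k)·((z_{α} + z_β)/d)² = 1.250 × (3.290/0.37)².
n₁ = 1.250 × 79.07 = 98.8.
Round up: n₁ = 99, giving n₂ = 4 × 99 = 396.

n₁ = 99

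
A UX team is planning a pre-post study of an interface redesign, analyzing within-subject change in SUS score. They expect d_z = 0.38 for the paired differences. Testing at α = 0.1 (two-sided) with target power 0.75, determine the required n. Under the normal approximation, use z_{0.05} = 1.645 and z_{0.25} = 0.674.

n = 38 pairs

For a paired (one-sample on differences) test: n = ((z_{α/2} + z_β) / d)².
z_{α/2} + z_β = 1.645 + 0.674 = 2.319.
n = (2.319 / 0.38)² = 6.103² = 37.24.
Round up.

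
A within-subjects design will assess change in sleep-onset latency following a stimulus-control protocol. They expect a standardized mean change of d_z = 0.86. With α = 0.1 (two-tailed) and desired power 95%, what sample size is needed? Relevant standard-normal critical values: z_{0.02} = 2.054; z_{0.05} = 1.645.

For a paired (one-sample on differences) test: n = ((z_{α/2} + z_β) / d)².
z_{α/2} + z_β = 1.645 + 1.645 = 3.290.
n = (3.290 / 0.86)² = 3.826² = 14.64.
Round up.

n = 15 pairs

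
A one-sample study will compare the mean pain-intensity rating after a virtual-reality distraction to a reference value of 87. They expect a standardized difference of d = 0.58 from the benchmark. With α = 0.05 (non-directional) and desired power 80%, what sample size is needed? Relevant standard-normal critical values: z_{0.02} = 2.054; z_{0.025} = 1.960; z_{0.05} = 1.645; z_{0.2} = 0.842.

n = 24

For a one-sample test: n = ((z_{α/2} + z_β) / d)².
z_{α/2} + z_β = 1.960 + 0.842 = 2.802.
n = (2.802 / 0.58)² = 4.831² = 23.34.
Round up.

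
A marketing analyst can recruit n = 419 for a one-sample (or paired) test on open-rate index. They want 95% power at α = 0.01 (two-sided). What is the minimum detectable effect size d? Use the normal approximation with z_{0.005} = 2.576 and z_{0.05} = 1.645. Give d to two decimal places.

d_min ≈ 0.21

For a single sample (or paired design) of n = 419: d_min = (z_{α/2} + z_β)/√n.
z-sum = 2.576 + 1.645 = 4.221.
d_min = 4.221 / √419 = 4.221 / 20.469 = 0.206.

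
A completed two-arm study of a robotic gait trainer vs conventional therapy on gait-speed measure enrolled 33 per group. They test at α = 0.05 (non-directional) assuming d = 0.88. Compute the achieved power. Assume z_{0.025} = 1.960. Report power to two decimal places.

For two equal groups, power = Φ(d·√(n/2) − z_{α/2}).
d·√(n/2) = 0.88 × √(33/2) = 0.88 × 4.062 = 3.575.
z_β = 3.575 − 1.960 = 1.615.
Power = Φ(1.615) = 0.947.

power ≈ 0.95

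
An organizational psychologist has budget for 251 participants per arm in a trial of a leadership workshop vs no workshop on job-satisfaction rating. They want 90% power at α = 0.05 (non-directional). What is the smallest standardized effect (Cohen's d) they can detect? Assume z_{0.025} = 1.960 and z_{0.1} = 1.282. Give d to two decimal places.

For two independent groups of n = 251 each: d_min = (z_{α/2} + z_β)·√(2/n).
z-sum = 1.960 + 1.282 = 3.242.
d_min = 3.242 × √(2/251) = 3.242 × 0.0893 = 0.289.

d_min ≈ 0.29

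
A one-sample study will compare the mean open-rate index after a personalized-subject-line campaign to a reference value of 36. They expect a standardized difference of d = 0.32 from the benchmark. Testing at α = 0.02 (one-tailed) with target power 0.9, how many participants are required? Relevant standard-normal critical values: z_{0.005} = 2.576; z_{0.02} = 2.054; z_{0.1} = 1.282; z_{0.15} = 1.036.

n = 109

For a one-sample test: n = ((z_{α} + z_β) / d)².
z_{α} + z_β = 2.054 + 1.282 = 3.336.
n = (3.336 / 0.32)² = 10.425² = 108.68.
Round up.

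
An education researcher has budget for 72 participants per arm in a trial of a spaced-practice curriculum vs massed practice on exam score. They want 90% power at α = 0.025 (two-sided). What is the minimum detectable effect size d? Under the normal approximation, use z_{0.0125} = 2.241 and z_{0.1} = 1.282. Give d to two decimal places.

For two independent groups of n = 72 each: d_min = (z_{α/2} + z_β)·√(2/n).
z-sum = 2.241 + 1.282 = 3.523.
d_min = 3.523 × √(2/72) = 3.523 × 0.1667 = 0.587.

d_min ≈ 0.59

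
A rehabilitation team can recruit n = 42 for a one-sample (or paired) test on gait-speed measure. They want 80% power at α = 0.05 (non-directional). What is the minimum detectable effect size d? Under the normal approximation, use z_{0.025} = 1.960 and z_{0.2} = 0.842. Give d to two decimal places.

For a single sample (or paired design) of n = 42: d_min = (z_{α/2} + z_β)/√n.
z-sum = 1.960 + 0.842 = 2.802.
d_min = 2.802 / √42 = 2.802 / 6.481 = 0.432.

d_min ≈ 0.43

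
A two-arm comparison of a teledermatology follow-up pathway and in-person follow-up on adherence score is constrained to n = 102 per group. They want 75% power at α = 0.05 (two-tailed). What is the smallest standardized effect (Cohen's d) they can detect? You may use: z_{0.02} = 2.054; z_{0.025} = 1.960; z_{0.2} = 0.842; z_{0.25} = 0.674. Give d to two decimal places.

For two independent groups of n = 102 each: d_min = (z_{α/2} + z_β)·√(2/n).
z-sum = 1.960 + 0.674 = 2.634.
d_min = 2.634 × √(2/102) = 2.634 × 0.1400 = 0.369.

d_min ≈ 0.37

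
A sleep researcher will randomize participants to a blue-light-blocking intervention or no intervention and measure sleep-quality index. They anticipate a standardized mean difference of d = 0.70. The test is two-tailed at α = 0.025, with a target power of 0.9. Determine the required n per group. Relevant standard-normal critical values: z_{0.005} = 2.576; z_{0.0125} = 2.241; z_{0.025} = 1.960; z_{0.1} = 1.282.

For two independent groups with equal n: n = 2·((z_{α/2} + z_β) / d)².
z_{α/2} + z_β = 2.241 + 1.282 = 3.523.
n = 2 × (3.523 / 0.70)² = 2 × 5.033² = 2 × 25.33 = 50.7.
Round up to the next whole participant.

n = 51 per group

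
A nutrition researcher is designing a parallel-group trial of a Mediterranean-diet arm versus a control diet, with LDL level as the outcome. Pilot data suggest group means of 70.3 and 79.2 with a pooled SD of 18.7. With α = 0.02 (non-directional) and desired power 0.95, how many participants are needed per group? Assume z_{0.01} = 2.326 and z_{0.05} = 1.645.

n = 140 per group

Cohen's d = |M₁ − M₂| / SD_pooled = |70.3 − 79.2| / 18.7 = 8.9 / 18.7 = 0.476.
For two independent groups with equal n: n = 2·((z_{α/2} + z_β) / d)².
z_{α/2} + z_β = 2.326 + 1.645 = 3.971.
n = 2 × (3.971 / 0.476)² = 2 × 8.342² = 2 × 69.60 = 139.2.
Round up to the next whole participant.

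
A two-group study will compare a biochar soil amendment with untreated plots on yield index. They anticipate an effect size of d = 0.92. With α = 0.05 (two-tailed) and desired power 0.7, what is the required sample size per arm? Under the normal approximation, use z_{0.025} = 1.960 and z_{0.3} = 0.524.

n = 15 per group

For two independent groups with equal n: n = 2·((z_{α/2} + z_β) / d)².
z_{α/2} + z_β = 1.960 + 0.524 = 2.484.
n = 2 × (2.484 / 0.92)² = 2 × 2.700² = 2 × 7.29 = 14.6.
Round up to the next whole participant.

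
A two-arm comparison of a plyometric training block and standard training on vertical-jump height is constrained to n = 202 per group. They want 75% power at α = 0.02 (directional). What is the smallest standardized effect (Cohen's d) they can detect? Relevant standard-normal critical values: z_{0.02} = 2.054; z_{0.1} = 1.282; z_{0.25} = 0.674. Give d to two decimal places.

d_min ≈ 0.27

For two independent groups of n = 202 each: d_min = (z_{α} + z_β)·√(2/n).
z-sum = 2.054 + 0.674 = 2.728.
d_min = 2.728 × √(2/202) = 2.728 × 0.0995 = 0.271.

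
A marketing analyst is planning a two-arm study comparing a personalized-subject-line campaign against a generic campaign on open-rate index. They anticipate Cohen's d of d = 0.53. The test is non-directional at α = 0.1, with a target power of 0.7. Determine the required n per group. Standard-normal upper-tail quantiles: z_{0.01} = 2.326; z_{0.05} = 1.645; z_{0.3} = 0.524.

n = 34 per group

For two independent groups with equal n: n = 2·((z_{α/2} + z_β) / d)².
z_{α/2} + z_β = 1.645 + 0.524 = 2.169.
n = 2 × (2.169 / 0.53)² = 2 × 4.092² = 2 × 16.75 = 33.5.
Round up to the next whole participant.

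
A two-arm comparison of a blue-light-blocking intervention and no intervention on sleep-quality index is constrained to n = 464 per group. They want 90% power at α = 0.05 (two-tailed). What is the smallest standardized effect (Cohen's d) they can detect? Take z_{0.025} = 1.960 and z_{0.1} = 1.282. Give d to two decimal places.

For two independent groups of n = 464 each: d_min = (z_{α/2} + z_β)·√(2/n).
z-sum = 1.960 + 1.282 = 3.242.
d_min = 3.242 × √(2/464) = 3.242 × 0.0657 = 0.213.

d_min ≈ 0.21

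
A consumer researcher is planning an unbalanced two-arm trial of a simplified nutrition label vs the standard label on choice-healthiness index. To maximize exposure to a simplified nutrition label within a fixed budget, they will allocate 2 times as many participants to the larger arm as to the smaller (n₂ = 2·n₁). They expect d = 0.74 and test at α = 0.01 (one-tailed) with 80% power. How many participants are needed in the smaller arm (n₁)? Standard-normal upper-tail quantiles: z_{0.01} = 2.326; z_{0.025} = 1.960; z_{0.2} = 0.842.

n₁ = 28

With allocation ratio k = n₂/n₁ = 2, Var(x̄₁−x̄₂) = σ²(1/n₁ + 1/(k·n₁)) = σ²·(k+1)/(k·n₁).
So n₁ = (1 + 1/k)·((z_{α} + z_β)/d)² = 1.500 × (3.168/0.74)².
n₁ = 1.500 × 18.33 = 27.5.
Round up: n₁ = 28, giving n₂ = 2 × 28 = 56.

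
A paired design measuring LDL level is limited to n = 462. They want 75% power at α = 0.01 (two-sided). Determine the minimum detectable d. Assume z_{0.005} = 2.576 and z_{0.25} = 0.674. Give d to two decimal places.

For a single sample (or paired design) of n = 462: d_min = (z_{α/2} + z_β)/√n.
z-sum = 2.576 + 0.674 = 3.250.
d_min = 3.250 / √462 = 3.250 / 21.494 = 0.151.

d_min ≈ 0.15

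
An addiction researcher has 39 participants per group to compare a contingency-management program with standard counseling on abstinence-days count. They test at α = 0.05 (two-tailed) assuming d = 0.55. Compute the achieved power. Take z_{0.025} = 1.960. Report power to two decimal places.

For two equal groups, power = Φ(d·√(n/2) − z_{α/2}).
d·√(n/2) = 0.55 × √(39/2) = 0.55 × 4.416 = 2.429.
z_β = 2.429 − 1.960 = 0.469.
Power = Φ(0.469) = 0.680.

power ≈ 0.68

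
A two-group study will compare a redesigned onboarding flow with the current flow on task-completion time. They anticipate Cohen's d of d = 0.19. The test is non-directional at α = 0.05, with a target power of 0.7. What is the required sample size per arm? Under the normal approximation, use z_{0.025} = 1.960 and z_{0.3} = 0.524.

n = 342 per group

For two independent groups with equal n: n = 2·((z_{α/2} + z_β) / d)².
z_{α/2} + z_β = 1.960 + 0.524 = 2.484.
n = 2 × (2.484 / 0.19)² = 2 × 13.074² = 2 × 170.92 = 341.8.
Round up to the next whole participant.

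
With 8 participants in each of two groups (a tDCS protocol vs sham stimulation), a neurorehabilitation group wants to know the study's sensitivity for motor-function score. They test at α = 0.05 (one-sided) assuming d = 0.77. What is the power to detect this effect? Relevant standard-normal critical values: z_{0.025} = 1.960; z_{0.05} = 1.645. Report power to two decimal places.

power ≈ 0.46

For two equal groups, power = Φ(d·√(n/2) − z_{α}).
d·√(n/2) = 0.77 × √(8/2) = 0.77 × 2.000 = 1.540.
z_β = 1.540 − 1.645 = -0.105.
Power = Φ(-0.105) = 0.458.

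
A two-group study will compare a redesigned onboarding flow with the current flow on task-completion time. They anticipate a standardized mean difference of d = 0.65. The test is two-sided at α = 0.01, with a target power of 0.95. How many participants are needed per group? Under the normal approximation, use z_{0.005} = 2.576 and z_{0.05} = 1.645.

For two independent groups with equal n: n = 2·((z_{α/2} + z_β) / d)².
z_{α/2} + z_β = 2.576 + 1.645 = 4.221.
n = 2 × (4.221 / 0.65)² = 2 × 6.494² = 2 × 42.17 = 84.3.
Round up to the next whole participant.

n = 85 per group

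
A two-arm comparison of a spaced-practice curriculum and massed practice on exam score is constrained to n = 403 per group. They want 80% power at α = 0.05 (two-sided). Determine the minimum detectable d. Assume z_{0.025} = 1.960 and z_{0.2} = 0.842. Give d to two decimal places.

d_min ≈ 0.20

For two independent groups of n = 403 each: d_min = (z_{α/2} + z_β)·√(2/n).
z-sum = 1.960 + 0.842 = 2.802.
d_min = 2.802 × √(2/403) = 2.802 × 0.0704 = 0.197.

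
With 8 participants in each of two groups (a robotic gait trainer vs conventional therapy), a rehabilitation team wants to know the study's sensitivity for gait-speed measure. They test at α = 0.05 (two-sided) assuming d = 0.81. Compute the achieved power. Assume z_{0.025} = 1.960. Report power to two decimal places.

power ≈ 0.37

For two equal groups, power = Φ(d·√(n/2) − z_{α/2}).
d·√(n/2) = 0.81 × √(8/2) = 0.81 × 2.000 = 1.620.
z_β = 1.620 − 1.960 = -0.340.
Power = Φ(-0.340) = 0.367.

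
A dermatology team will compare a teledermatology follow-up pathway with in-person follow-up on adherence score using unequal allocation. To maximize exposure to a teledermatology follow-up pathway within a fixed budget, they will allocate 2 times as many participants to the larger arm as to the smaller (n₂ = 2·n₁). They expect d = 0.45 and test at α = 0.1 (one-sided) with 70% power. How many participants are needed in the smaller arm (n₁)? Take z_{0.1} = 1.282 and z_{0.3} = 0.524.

n₁ = 25

With allocation ratio k = n₂/n₁ = 2, Var(x̄₁−x̄₂) = σ²(1/n₁ + 1/(k·n₁)) = σ²·(k+1)/(k·n₁).
So n₁ = (1 + 1/k)·((z_{α} + z_β)/d)² = 1.500 × (1.806/0.45)².
n₁ = 1.500 × 16.11 = 24.2.
Round up: n₁ = 25, giving n₂ = 2 × 25 = 50.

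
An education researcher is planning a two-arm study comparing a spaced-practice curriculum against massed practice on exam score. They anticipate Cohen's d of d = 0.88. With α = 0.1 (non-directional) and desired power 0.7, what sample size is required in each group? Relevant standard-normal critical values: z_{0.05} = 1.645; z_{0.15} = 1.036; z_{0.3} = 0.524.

n = 13 per group

For two independent groups with equal n: n = 2·((z_{α/2} + z_β) / d)².
z_{α/2} + z_β = 1.645 + 0.524 = 2.169.
n = 2 × (2.169 / 0.88)² = 2 × 2.465² = 2 × 6.08 = 12.2.
Round up to the next whole participant.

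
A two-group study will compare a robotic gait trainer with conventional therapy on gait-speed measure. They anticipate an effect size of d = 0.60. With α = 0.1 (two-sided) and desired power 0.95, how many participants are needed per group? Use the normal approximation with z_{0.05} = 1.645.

For two independent groups with equal n: n = 2·((z_{α/2} + z_β) / d)².
z_{α/2} + z_β = 1.645 + 1.645 = 3.290.
n = 2 × (3.290 / 0.60)² = 2 × 5.483² = 2 × 30.07 = 60.1.
Round up to the next whole participant.

n = 61 per group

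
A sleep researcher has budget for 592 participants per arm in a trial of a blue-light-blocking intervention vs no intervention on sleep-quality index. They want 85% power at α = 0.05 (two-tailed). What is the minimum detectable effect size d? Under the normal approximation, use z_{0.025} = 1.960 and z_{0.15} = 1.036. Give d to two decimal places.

d_min ≈ 0.17

For two independent groups of n = 592 each: d_min = (z_{α/2} + z_β)·√(2/n).
z-sum = 1.960 + 1.036 = 2.996.
d_min = 2.996 × √(2/592) = 2.996 × 0.0581 = 0.174.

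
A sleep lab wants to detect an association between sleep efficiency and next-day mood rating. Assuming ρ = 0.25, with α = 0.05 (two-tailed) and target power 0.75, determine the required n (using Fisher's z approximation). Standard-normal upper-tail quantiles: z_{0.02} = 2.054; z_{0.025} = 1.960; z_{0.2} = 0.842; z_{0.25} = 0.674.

n = 110

Fisher's z: C = ½·ln((1+r)/(1−r)) = ½·ln(1.6667) = 0.2554.
n = ((z_{α/2} + z_β)/C)² + 3.
(1.960 + 0.674) / 0.2554 = 2.634 / 0.2554 = 10.313.
n = 10.313² + 3 = 106.36 + 3 = 109.4.
Round up.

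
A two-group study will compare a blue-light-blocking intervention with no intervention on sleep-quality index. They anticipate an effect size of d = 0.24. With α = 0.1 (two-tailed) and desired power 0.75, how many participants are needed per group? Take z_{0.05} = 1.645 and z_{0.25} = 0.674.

n = 187 per group

For two independent groups with equal n: n = 2·((z_{α/2} + z_β) / d)².
z_{α/2} + z_β = 1.645 + 0.674 = 2.319.
n = 2 × (2.319 / 0.24)² = 2 × 9.662² = 2 × 93.36 = 186.7.
Round up to the next whole participant.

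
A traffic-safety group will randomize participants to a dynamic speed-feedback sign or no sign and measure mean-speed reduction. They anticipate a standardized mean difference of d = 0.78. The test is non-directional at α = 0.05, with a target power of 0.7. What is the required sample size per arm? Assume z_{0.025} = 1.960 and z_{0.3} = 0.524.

n = 21 per group

For two independent groups with equal n: n = 2·((z_{α/2} + z_β) / d)².
z_{α/2} + z_β = 1.960 + 0.524 = 2.484.
n = 2 × (2.484 / 0.78)² = 2 × 3.185² = 2 × 10.14 = 20.3.
Round up to the next whole participant.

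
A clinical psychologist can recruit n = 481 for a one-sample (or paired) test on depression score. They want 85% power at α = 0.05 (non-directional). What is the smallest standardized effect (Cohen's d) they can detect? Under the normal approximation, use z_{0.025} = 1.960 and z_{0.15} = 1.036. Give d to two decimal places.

For a single sample (or paired design) of n = 481: d_min = (z_{α/2} + z_β)/√n.
z-sum = 1.960 + 1.036 = 2.996.
d_min = 2.996 / √481 = 2.996 / 21.932 = 0.137.

d_min ≈ 0.14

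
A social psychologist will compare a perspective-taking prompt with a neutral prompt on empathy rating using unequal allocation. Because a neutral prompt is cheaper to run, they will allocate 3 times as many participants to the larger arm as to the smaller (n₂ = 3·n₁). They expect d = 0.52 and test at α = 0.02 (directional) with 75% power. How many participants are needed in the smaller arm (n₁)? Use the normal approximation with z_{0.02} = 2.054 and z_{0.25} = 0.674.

With allocation ratio k = n₂/n₁ = 3, Var(x̄₁−x̄₂) = σ²(1/n₁ + 1/(k·n₁)) = σ²·(k+1)/(k·n₁).
So n₁ = (1 + 1/k)·((z_{α} + z_β)/d)² = 1.333 × (2.728/0.52)².
n₁ = 1.333 × 27.52 = 36.7.
Round up: n₁ = 37, giving n₂ = 3 × 37 = 111.

n₁ = 37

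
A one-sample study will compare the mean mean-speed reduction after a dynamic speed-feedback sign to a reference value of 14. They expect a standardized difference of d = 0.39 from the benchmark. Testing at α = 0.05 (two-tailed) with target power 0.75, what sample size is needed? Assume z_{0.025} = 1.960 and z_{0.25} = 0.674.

For a one-sample test: n = ((z_{α/2} + z_β) / d)².
z_{α/2} + z_β = 1.960 + 0.674 = 2.634.
n = (2.634 / 0.39)² = 6.754² = 45.61.
Round up.

n = 46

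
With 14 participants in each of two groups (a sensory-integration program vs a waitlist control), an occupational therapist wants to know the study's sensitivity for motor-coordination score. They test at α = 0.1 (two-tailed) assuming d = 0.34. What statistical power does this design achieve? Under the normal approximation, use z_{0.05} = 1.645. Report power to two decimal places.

power ≈ 0.23

For two equal groups, power = Φ(d·√(n/2) − z_{α/2}).
d·√(n/2) = 0.34 × √(14/2) = 0.34 × 2.646 = 0.900.
z_β = 0.900 − 1.645 = -0.745.
Power = Φ(-0.745) = 0.228.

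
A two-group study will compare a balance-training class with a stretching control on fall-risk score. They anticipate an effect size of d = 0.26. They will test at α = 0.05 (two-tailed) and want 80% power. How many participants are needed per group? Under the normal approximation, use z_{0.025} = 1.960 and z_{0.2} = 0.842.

For two independent groups with equal n: n = 2·((z_{α/2} + z_β) / d)².
z_{α/2} + z_β = 1.960 + 0.842 = 2.802.
n = 2 × (2.802 / 0.26)² = 2 × 10.777² = 2 × 116.14 = 232.3.
Round up to the next whole participant.

n = 233 per group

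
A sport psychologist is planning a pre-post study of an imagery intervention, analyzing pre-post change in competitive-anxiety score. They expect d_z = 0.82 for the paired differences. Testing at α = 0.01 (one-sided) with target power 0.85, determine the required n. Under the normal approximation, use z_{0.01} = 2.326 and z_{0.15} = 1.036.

n = 17 pairs

For a paired (one-sample on differences) test: n = ((z_{α} + z_β) / d)².
z_{α} + z_β = 2.326 + 1.036 = 3.362.
n = (3.362 / 0.82)² = 4.100² = 16.81.
Round up.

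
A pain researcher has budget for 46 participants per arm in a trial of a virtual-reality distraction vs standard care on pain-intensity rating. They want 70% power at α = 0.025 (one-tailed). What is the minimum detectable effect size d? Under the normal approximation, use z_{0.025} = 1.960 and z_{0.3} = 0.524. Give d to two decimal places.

d_min ≈ 0.52

For two independent groups of n = 46 each: d_min = (z_{α} + z_β)·√(2/n).
z-sum = 1.960 + 0.524 = 2.484.
d_min = 2.484 × √(2/46) = 2.484 × 0.2085 = 0.518.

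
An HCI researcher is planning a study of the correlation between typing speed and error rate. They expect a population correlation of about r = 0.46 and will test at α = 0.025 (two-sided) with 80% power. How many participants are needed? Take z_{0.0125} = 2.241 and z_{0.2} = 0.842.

Fisher's z: C = ½·ln((1+r)/(1−r)) = ½·ln(2.7037) = 0.4973.
n = ((z_{α/2} + z_β)/C)² + 3.
(2.241 + 0.842) / 0.4973 = 3.083 / 0.4973 = 6.199.
n = 6.199² + 3 = 38.43 + 3 = 41.4.
Round up.

n = 42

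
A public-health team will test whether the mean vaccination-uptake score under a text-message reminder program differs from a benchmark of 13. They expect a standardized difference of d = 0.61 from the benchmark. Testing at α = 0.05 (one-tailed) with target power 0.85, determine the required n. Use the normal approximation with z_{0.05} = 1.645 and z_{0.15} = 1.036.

For a one-sample test: n = ((z_{α} + z_β) / d)².
z_{α} + z_β = 1.645 + 1.036 = 2.681.
n = (2.681 / 0.61)² = 4.395² = 19.32.
Round up.

n = 20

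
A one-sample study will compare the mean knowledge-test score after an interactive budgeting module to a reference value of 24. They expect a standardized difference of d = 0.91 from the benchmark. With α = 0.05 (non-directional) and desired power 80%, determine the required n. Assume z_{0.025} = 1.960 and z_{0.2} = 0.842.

n = 10

For a one-sample test: n = ((z_{α/2} + z_β) / d)².
z_{α/2} + z_β = 1.960 + 0.842 = 2.802.
n = (2.802 / 0.91)² = 3.079² = 9.48.
Round up.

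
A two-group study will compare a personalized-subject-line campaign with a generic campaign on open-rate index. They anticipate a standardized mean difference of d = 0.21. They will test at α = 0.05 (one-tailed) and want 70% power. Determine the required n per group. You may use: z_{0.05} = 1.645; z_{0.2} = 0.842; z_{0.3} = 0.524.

n = 214 per group

For two independent groups with equal n: n = 2·((z_{α} + z_β) / d)².
z_{α} + z_β = 1.645 + 0.524 = 2.169.
n = 2 × (2.169 / 0.21)² = 2 × 10.329² = 2 × 106.68 = 213.4.
Round up to the next whole participant.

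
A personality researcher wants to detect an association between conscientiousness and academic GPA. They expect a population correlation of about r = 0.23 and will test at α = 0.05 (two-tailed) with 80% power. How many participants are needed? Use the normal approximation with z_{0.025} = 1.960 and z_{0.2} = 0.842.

n = 147

Fisher's z: C = ½·ln((1+r)/(1−r)) = ½·ln(1.5974) = 0.2342.
n = ((z_{α/2} + z_β)/C)² + 3.
(1.960 + 0.842) / 0.2342 = 2.802 / 0.2342 = 11.964.
n = 11.964² + 3 = 143.14 + 3 = 146.1.
Round up.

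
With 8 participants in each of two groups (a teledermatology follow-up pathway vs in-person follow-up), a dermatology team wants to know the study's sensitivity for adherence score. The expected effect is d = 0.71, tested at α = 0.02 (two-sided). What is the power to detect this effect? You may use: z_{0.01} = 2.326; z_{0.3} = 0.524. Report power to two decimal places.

For two equal groups, power = Φ(d·√(n/2) − z_{α/2}).
d·√(n/2) = 0.71 × √(8/2) = 0.71 × 2.000 = 1.420.
z_β = 1.420 − 2.326 = -0.906.
Power = Φ(-0.906) = 0.182.

power ≈ 0.18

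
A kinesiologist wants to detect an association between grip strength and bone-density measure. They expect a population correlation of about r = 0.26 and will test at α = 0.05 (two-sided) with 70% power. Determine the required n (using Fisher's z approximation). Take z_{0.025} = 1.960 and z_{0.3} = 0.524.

Fisher's z: C = ½·ln((1+r)/(1−r)) = ½·ln(1.7027) = 0.2661.
n = ((z_{α/2} + z_β)/C)² + 3.
(1.960 + 0.524) / 0.2661 = 2.484 / 0.2661 = 9.335.
n = 9.335² + 3 = 87.14 + 3 = 90.1.
Round up.

n = 91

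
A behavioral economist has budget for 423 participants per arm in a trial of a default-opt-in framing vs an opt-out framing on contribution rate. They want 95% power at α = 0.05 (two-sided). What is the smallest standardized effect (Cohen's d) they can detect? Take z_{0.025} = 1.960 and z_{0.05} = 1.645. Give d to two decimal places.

d_min ≈ 0.25

For two independent groups of n = 423 each: d_min = (z_{α/2} + z_β)·√(2/n).
z-sum = 1.960 + 1.645 = 3.605.
d_min = 3.605 × √(2/423) = 3.605 × 0.0688 = 0.248.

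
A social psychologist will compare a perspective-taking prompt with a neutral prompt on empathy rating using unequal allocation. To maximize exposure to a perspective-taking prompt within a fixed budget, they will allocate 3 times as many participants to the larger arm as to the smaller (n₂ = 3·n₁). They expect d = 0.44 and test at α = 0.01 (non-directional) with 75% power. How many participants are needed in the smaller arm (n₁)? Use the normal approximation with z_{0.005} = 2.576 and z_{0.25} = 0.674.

n₁ = 73

With allocation ratio k = n₂/n₁ = 3, Var(x̄₁−x̄₂) = σ²(1/n₁ + 1/(k·n₁)) = σ²·(k+1)/(k·n₁).
So n₁ = (1 + 1/k)·((z_{α/2} + z_β)/d)² = 1.333 × (3.250/0.44)².
n₁ = 1.333 × 54.56 = 72.7.
Round up: n₁ = 73, giving n₂ = 3 × 73 = 219.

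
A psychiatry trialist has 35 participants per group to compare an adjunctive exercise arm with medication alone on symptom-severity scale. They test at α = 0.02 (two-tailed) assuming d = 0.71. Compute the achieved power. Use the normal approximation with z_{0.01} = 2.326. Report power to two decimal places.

power ≈ 0.74

For two equal groups, power = Φ(d·√(n/2) − z_{α/2}).
d·√(n/2) = 0.71 × √(35/2) = 0.71 × 4.183 = 2.970.
z_β = 2.970 − 2.326 = 0.644.
Power = Φ(0.644) = 0.740.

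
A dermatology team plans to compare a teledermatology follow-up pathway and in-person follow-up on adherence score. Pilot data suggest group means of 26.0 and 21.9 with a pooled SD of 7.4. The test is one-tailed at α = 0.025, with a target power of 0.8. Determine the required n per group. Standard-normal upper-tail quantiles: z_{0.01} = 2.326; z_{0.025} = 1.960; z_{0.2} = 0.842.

n = 52 per group

Cohen's d = |M₁ − M₂| / SD_pooled = |26.0 − 21.9| / 7.4 = 4.1 / 7.4 = 0.554.
For two independent groups with equal n: n = 2·((z_{α} + z_β) / d)².
z_{α} + z_β = 1.960 + 0.842 = 2.802.
n = 2 × (2.802 / 0.554)² = 2 × 5.058² = 2 × 25.58 = 51.2.
Round up to the next whole participant.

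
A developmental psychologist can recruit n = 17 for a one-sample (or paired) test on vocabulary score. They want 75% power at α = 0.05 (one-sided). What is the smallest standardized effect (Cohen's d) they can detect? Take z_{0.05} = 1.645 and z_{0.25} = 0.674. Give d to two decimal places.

For a single sample (or paired design) of n = 17: d_min = (z_{α} + z_β)/√n.
z-sum = 1.645 + 0.674 = 2.319.
d_min = 2.319 / √17 = 2.319 / 4.123 = 0.562.

d_min ≈ 0.56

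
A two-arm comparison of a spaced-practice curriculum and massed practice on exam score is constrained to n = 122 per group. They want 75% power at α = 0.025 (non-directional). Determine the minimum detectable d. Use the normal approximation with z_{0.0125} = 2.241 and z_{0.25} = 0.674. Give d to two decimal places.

For two independent groups of n = 122 each: d_min = (z_{α/2} + z_β)·√(2/n).
z-sum = 2.241 + 0.674 = 2.915.
d_min = 2.915 × √(2/122) = 2.915 × 0.1280 = 0.373.

d_min ≈ 0.37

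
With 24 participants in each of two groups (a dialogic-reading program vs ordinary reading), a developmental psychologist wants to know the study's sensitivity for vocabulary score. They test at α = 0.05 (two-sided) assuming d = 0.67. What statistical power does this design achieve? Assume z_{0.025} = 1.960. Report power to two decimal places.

For two equal groups, power = Φ(d·√(n/2) − z_{α/2}).
d·√(n/2) = 0.67 × √(24/2) = 0.67 × 3.464 = 2.321.
z_β = 2.321 − 1.960 = 0.361.
Power = Φ(0.361) = 0.641.

power ≈ 0.64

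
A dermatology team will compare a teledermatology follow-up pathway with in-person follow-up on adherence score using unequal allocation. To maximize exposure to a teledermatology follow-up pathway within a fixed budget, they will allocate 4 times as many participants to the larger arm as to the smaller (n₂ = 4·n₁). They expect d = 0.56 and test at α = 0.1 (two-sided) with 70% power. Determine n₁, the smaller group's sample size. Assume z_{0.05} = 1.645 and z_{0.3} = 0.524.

With allocation ratio k = n₂/n₁ = 4, Var(x̄₁−x̄₂) = σ²(1/n₁ + 1/(k·n₁)) = σ²·(k+1)/(k·n₁).
So n₁ = (1 + 1/k)·((z_{α/2} + z_β)/d)² = 1.250 × (2.169/0.56)².
n₁ = 1.250 × 15.00 = 18.8.
Round up: n₁ = 19, giving n₂ = 4 × 19 = 76.

n₁ = 19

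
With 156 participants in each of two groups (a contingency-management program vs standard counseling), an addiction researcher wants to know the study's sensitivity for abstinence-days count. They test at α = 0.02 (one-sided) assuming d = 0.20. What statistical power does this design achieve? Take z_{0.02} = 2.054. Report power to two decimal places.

For two equal groups, power = Φ(d·√(n/2) − z_{α}).
d·√(n/2) = 0.20 × √(156/2) = 0.20 × 8.832 = 1.766.
z_β = 1.766 − 2.054 = -0.288.
Power = Φ(-0.288) = 0.387.

power ≈ 0.39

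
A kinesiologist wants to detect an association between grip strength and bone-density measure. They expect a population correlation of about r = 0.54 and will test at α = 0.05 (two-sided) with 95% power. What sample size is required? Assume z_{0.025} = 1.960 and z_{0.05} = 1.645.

Fisher's z: C = ½·ln((1+r)/(1−r)) = ½·ln(3.3478) = 0.6042.
n = ((z_{α/2} + z_β)/C)² + 3.
(1.960 + 1.645) / 0.6042 = 3.605 / 0.6042 = 5.967.
n = 5.967² + 3 = 35.60 + 3 = 38.6.
Round up.

n = 39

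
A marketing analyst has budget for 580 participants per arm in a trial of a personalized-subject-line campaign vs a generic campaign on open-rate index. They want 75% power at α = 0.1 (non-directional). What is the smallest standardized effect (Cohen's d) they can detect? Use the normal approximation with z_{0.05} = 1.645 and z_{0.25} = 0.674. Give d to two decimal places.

For two independent groups of n = 580 each: d_min = (z_{α/2} + z_β)·√(2/n).
z-sum = 1.645 + 0.674 = 2.319.
d_min = 2.319 × √(2/580) = 2.319 × 0.0587 = 0.136.

d_min ≈ 0.14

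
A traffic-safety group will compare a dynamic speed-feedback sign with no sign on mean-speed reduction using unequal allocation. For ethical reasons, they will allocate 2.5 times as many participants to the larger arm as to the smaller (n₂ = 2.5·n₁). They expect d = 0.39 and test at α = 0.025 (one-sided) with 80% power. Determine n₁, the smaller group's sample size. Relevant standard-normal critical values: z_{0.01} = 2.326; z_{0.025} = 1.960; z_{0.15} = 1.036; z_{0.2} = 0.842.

n₁ = 73

With allocation ratio k = n₂/n₁ = 2.5, Var(x̄₁−x̄₂) = σ²(1/n₁ + 1/(k·n₁)) = σ²·(k+1)/(k·n₁).
So n₁ = (1 + 1/k)·((z_{α} + z_β)/d)² = 1.400 × (2.802/0.39)².
n₁ = 1.400 × 51.62 = 72.3.
Round up: n₁ = 73, giving n₂ = ⌈2.5 × 73⌉ = ⌈182.5⌉ = 183.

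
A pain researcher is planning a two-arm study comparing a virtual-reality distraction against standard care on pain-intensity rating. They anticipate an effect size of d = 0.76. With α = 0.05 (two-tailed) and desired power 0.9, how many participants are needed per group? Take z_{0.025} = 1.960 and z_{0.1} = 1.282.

For two independent groups with equal n: n = 2·((z_{α/2} + z_β) / d)².
z_{α/2} + z_β = 1.960 + 1.282 = 3.242.
n = 2 × (3.242 / 0.76)² = 2 × 4.266² = 2 × 18.20 = 36.4.
Round up to the next whole participant.

n = 37 per group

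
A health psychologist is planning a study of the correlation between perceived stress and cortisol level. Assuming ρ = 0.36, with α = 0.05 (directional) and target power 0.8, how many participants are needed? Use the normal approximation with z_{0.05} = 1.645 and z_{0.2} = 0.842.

n = 47

Fisher's z: C = ½·ln((1+r)/(1−r)) = ½·ln(2.1250) = 0.3769.
n = ((z_{α} + z_β)/C)² + 3.
(1.645 + 0.842) / 0.3769 = 2.487 / 0.3769 = 6.599.
n = 6.599² + 3 = 43.54 + 3 = 46.5.
Round up.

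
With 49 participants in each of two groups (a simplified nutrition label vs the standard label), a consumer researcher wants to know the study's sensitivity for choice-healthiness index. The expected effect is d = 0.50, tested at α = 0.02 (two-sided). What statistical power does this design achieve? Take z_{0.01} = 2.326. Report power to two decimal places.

power ≈ 0.56

For two equal groups, power = Φ(d·√(n/2) − z_{α/2}).
d·√(n/2) = 0.50 × √(49/2) = 0.50 × 4.950 = 2.475.
z_β = 2.475 − 2.326 = 0.149.
Power = Φ(0.149) = 0.559.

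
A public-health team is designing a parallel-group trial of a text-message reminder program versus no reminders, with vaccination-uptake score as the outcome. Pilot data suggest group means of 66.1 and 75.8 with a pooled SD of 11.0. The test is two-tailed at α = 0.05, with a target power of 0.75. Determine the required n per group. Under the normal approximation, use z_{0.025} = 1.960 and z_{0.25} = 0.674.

Cohen's d = |M₁ − M₂| / SD_pooled = |66.1 − 75.8| / 11.0 = 9.7 / 11.0 = 0.882.
For two independent groups with equal n: n = 2·((z_{α/2} + z_β) / d)².
z_{α/2} + z_β = 1.960 + 0.674 = 2.634.
n = 2 × (2.634 / 0.882)² = 2 × 2.986² = 2 × 8.92 = 17.8.
Round up to the next whole participant.

n = 18 per group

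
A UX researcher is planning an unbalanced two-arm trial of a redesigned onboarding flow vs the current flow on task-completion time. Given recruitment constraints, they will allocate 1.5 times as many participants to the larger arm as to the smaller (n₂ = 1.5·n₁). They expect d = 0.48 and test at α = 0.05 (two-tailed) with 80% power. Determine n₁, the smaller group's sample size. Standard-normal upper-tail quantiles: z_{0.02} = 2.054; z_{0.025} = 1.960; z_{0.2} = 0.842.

n₁ = 57

With allocation ratio k = n₂/n₁ = 1.5, Var(x̄₁−x̄₂) = σ²(1/n₁ + 1/(k·n₁)) = σ²·(k+1)/(k·n₁).
So n₁ = (1 + 1/k)·((z_{α/2} + z_β)/d)² = 1.667 × (2.802/0.48)².
n₁ = 1.667 × 34.08 = 56.8.
Round up: n₁ = 57, giving n₂ = ⌈1.5 × 57⌉ = ⌈85.5⌉ = 86.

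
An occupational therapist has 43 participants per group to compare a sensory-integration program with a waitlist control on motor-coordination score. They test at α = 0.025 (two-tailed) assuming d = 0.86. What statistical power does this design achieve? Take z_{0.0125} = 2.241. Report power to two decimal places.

power ≈ 0.96

For two equal groups, power = Φ(d·√(n/2) − z_{α/2}).
d·√(n/2) = 0.86 × √(43/2) = 0.86 × 4.637 = 3.988.
z_β = 3.988 − 2.241 = 1.747.
Power = Φ(1.747) = 0.960.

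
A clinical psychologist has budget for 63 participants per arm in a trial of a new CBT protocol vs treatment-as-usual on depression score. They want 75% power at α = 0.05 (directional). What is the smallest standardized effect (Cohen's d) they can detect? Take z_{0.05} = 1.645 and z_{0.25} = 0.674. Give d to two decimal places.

d_min ≈ 0.41

For two independent groups of n = 63 each: d_min = (z_{α} + z_β)·√(2/n).
z-sum = 1.645 + 0.674 = 2.319.
d_min = 2.319 × √(2/63) = 2.319 × 0.1782 = 0.413.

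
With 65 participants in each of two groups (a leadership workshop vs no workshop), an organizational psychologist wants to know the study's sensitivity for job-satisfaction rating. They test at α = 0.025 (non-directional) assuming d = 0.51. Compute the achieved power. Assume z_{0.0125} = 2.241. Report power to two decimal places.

For two equal groups, power = Φ(d·√(n/2) − z_{α/2}).
d·√(n/2) = 0.51 × √(65/2) = 0.51 × 5.701 = 2.907.
z_β = 2.907 − 2.241 = 0.666.
Power = Φ(0.666) = 0.747.

power ≈ 0.75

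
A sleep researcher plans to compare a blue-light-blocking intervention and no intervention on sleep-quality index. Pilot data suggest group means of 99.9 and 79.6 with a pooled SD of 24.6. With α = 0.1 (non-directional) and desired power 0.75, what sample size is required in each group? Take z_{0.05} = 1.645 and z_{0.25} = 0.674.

Cohen's d = |M₁ − M₂| / SD_pooled = |99.9 − 79.6| / 24.6 = 20.3 / 24.6 = 0.825.
For two independent groups with equal n: n = 2·((z_{α/2} + z_β) / d)².
z_{α/2} + z_β = 1.645 + 0.674 = 2.319.
n = 2 × (2.319 / 0.825)² = 2 × 2.811² = 2 × 7.90 = 15.8.
Round up to the next whole participant.

n = 16 per group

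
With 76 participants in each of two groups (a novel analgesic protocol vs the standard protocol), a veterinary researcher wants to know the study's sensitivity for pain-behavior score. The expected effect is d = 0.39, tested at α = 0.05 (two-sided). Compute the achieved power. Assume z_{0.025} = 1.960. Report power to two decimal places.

For two equal groups, power = Φ(d·√(n/2) − z_{α/2}).
d·√(n/2) = 0.39 × √(76/2) = 0.39 × 6.164 = 2.404.
z_β = 2.404 − 1.960 = 0.444.
Power = Φ(0.444) = 0.672.

power ≈ 0.67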